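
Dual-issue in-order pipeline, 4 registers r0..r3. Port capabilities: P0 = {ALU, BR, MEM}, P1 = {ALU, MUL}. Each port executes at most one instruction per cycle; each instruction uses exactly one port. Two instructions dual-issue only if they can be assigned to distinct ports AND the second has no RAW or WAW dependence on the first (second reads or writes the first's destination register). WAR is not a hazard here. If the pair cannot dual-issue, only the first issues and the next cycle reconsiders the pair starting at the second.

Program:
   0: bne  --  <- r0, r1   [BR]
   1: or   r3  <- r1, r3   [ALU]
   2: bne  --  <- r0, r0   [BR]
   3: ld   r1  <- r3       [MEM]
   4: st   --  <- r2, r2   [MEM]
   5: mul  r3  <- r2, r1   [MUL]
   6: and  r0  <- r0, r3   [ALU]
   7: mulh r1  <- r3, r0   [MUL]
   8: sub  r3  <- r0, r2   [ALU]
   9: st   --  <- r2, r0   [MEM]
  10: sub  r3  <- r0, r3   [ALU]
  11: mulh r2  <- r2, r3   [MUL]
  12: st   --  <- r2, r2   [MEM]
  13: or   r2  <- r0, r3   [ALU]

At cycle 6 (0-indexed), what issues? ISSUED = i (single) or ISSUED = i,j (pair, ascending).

0. bne/or @i0+i1  | 2-wide
1. bne @i2  | no-port BR/MEM
2. ld @i3  | no-port MEM/MEM
3. st/mul @i4+i5  | 2-wide
4. and @i6  | RAW r0
5. mulh/sub @i7+i8  | 2-wide
6. st/sub @i9+i10  | 2-wide
7. mulh @i11  | RAW r2
8. st/or @i12+i13  | 2-wide

ISSUED = 9,10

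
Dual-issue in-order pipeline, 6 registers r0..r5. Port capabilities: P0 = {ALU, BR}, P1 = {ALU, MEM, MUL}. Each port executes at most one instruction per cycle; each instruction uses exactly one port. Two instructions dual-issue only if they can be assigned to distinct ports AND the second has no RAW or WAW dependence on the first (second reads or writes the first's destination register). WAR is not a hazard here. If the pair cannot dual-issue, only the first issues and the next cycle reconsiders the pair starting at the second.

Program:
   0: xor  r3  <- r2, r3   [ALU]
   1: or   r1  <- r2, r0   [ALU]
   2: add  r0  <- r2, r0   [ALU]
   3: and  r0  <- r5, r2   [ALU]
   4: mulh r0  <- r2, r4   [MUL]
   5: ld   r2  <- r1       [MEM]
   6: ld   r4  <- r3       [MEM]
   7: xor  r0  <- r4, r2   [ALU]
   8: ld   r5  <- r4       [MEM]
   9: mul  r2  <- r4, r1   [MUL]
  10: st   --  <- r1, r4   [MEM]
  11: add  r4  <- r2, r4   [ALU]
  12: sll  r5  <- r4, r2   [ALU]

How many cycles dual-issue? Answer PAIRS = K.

PAIRS = 3

c0: i0/i1 xor/or  dual
c1: i2 add  WAW r0
c2: i3 and  WAW r0
c3: i4 mulh  no-port MUL/MEM
c4: i5 ld  no-port MEM/MEM
c5: i6 ld  RAW r4
c6: i7/i8 xor/ld  dual
c7: i9 mul  no-port MUL/MEM
c8: i10/i11 st/add  dual
c9: i12 sll  tail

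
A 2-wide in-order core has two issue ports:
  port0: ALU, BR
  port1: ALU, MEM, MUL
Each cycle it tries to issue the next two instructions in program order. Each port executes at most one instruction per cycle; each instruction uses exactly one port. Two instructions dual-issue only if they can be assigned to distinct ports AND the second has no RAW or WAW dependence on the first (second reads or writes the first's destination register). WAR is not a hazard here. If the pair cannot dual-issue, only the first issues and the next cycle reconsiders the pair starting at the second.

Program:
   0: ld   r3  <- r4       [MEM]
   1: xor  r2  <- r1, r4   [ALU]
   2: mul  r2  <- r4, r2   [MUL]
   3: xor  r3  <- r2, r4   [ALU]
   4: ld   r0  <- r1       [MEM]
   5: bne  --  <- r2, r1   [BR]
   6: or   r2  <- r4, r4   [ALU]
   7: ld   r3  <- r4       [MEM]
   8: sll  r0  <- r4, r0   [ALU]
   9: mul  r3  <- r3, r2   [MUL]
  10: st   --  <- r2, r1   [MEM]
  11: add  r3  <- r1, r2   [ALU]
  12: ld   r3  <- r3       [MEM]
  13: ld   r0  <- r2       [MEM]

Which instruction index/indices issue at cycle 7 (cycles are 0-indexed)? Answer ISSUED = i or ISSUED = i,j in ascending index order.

[0] i0&i1  ld;xor  -- 2-wide
[1] i2  mul  -- RAW r2
[2] i3&i4  xor;ld  -- 2-wide
[3] i5&i6  bne;or  -- 2-wide
[4] i7&i8  ld;sll  -- 2-wide
[5] i9  mul  -- no-port MUL/MEM
[6] i10&i11  st;add  -- 2-wide
[7] i12  ld  -- no-port MEM/MEM
[8] i13  ld  -- tail

ISSUED = 12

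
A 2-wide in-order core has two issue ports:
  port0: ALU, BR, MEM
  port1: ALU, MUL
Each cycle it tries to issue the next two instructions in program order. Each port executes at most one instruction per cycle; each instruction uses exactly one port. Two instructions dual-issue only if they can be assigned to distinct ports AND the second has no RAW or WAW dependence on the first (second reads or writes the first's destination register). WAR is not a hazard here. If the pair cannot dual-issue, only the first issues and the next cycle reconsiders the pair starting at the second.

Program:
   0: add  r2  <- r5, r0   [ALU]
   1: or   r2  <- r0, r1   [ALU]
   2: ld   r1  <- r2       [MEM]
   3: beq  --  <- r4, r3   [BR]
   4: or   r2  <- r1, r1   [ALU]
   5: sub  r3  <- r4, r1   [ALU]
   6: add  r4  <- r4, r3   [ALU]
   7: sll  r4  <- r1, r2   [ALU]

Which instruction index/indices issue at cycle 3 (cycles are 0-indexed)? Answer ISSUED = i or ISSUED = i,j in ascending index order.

[0] i0  add.ALU  -- WAW r2
[1] i1  or.ALU  -- RAW r2
[2] i2  ld.MEM  -- no-port MEM/BR
[3] i3/i4  beq.BR or.ALU  -- 2-wide
[4] i5  sub.ALU  -- RAW r3
[5] i6  add.ALU  -- WAW r4
[6] i7  sll.ALU  -- tail

ISSUED = 3,4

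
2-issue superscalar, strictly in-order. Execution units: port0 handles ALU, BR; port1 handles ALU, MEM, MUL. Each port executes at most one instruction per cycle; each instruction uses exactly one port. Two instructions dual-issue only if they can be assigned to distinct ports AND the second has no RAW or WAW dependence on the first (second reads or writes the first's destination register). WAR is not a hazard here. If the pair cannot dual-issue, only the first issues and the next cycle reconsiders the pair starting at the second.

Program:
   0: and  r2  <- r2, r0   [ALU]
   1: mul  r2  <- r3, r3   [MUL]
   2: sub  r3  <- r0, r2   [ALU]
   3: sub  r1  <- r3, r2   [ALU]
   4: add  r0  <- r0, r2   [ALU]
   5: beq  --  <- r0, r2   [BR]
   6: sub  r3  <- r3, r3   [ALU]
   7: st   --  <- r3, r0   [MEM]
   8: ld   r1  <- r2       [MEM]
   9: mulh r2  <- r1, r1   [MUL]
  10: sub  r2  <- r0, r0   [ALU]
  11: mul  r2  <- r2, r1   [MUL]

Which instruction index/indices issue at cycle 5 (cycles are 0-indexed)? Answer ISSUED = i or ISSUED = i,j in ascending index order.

c0: i0 and  WAW r2
c1: i1 mul  RAW r2
c2: i2 sub  RAW r3
c3: i3/i4 sub+add  dual
c4: i5/i6 beq+sub  dual
c5: i7 st  no-port MEM/MEM
c6: i8 ld  no-port MEM/MUL
c7: i9 mulh  WAW r2
c8: i10 sub  RAW+WAW r2
c9: i11 mul  tail

ISSUED = 7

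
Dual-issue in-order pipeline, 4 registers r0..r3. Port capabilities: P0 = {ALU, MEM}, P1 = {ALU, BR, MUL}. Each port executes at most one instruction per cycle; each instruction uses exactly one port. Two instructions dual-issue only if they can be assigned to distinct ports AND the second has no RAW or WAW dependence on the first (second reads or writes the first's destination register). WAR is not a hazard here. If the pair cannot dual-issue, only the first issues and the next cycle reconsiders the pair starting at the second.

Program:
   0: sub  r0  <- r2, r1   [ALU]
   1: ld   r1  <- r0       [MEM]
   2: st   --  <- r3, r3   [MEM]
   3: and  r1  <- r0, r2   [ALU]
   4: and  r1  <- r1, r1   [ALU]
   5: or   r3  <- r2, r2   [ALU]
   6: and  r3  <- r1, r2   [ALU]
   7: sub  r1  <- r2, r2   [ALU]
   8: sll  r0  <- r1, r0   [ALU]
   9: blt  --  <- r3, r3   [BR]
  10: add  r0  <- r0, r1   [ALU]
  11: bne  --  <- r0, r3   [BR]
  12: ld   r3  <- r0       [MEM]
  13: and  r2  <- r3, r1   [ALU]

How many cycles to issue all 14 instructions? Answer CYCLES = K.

CYCLES = 9

  cy0 -> i0 (sub.ALU) RAW r0
  cy1 -> i1 (ld.MEM) no-port MEM/MEM
  cy2 -> i2&i3 (st.MEM;and.ALU) pair
  cy3 -> i4&i5 (and.ALU;or.ALU) pair
  cy4 -> i6&i7 (and.ALU;sub.ALU) pair
  cy5 -> i8&i9 (sll.ALU;blt.BR) pair
  cy6 -> i10 (add.ALU) RAW r0
  cy7 -> i11&i12 (bne.BR;ld.MEM) pair
  cy8 -> i13 (and.ALU) tail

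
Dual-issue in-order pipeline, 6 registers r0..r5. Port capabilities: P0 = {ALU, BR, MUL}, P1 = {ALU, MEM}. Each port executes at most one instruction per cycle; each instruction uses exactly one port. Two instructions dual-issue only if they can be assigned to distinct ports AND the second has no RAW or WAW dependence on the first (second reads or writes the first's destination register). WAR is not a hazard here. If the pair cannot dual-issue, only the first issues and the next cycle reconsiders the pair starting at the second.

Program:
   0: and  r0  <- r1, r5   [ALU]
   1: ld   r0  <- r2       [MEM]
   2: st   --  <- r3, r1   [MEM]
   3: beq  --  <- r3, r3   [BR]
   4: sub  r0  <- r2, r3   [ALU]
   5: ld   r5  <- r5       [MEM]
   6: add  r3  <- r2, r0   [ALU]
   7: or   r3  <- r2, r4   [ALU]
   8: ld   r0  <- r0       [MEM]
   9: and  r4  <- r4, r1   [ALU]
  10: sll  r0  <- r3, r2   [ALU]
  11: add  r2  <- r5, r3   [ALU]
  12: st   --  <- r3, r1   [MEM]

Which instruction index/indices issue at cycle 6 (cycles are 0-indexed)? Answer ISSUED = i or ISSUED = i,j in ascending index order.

ISSUED = 9,10

0. and.ALU @i0  | WAW r0
1. ld.MEM @i1  | no-port MEM/MEM
2. st.MEM+beq.BR @i2,i3  | 2-wide
3. sub.ALU+ld.MEM @i4,i5  | 2-wide
4. add.ALU @i6  | WAW r3
5. or.ALU+ld.MEM @i7,i8  | 2-wide
6. and.ALU+sll.ALU @i9,i10  | 2-wide
7. add.ALU+st.MEM @i11,i12  | 2-wide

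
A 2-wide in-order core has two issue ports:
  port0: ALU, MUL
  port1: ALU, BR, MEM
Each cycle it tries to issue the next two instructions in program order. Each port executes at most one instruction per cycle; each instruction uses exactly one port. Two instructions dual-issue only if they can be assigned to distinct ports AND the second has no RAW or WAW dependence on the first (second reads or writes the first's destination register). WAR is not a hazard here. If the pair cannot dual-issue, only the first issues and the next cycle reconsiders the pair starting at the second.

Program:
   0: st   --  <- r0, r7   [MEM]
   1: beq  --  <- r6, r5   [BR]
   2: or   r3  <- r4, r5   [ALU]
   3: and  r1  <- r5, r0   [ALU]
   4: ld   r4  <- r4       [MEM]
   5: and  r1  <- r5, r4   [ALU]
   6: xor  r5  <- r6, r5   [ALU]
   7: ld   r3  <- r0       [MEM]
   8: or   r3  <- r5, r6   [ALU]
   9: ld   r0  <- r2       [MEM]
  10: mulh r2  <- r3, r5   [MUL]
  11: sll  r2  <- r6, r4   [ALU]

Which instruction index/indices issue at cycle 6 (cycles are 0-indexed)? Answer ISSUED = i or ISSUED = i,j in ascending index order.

ISSUED = 10

c0: i0 st.MEM  no-port MEM/BR
c1: i1/i2 beq.BR;or.ALU  2-wide
c2: i3/i4 and.ALU;ld.MEM  2-wide
c3: i5/i6 and.ALU;xor.ALU  2-wide
c4: i7 ld.MEM  WAW r3
c5: i8/i9 or.ALU;ld.MEM  2-wide
c6: i10 mulh.MUL  WAW r2
c7: i11 sll.ALU  tail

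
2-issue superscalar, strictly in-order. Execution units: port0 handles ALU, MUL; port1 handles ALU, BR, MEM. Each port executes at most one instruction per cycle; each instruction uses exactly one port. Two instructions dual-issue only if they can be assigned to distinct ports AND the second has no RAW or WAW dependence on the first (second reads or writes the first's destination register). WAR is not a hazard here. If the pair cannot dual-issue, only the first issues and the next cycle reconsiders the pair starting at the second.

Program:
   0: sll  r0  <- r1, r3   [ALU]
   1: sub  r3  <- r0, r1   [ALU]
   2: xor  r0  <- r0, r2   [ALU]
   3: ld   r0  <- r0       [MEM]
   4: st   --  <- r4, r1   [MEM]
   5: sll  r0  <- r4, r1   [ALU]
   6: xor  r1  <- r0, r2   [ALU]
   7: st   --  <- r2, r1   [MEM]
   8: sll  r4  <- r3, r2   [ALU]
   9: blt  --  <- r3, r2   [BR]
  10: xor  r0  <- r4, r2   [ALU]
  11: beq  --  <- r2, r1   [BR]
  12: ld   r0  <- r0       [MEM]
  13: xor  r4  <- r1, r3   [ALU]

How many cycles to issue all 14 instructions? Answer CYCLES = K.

CYCLES = 9

  cy0 -> i0 (sll) RAW r0
  cy1 -> i1+i2 (sub;xor) 2-wide
  cy2 -> i3 (ld) no-port MEM/MEM
  cy3 -> i4+i5 (st;sll) 2-wide
  cy4 -> i6 (xor) RAW r1
  cy5 -> i7+i8 (st;sll) 2-wide
  cy6 -> i9+i10 (blt;xor) 2-wide
  cy7 -> i11 (beq) no-port BR/MEM
  cy8 -> i12+i13 (ld;xor) 2-wide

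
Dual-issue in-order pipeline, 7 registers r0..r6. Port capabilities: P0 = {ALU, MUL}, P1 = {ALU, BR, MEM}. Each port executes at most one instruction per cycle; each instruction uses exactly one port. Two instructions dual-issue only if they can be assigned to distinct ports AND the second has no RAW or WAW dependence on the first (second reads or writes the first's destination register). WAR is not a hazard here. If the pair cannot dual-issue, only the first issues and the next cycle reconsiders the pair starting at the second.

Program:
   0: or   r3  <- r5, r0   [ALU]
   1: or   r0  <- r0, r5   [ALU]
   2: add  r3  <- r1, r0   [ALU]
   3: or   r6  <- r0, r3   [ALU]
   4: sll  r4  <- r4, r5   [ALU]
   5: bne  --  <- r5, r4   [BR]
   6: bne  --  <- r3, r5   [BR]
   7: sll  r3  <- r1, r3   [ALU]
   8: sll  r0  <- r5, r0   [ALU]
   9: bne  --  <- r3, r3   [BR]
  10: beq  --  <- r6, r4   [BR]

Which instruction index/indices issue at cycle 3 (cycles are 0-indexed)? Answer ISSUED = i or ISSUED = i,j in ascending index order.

#0 head=0: or or i0,i1 2-wide
#1 head=2: add i2 RAW r3
#2 head=3: or sll i3,i4 2-wide
#3 head=5: bne i5 no-port BR/BR
#4 head=6: bne sll i6,i7 2-wide
#5 head=8: sll bne i8,i9 2-wide
#6 head=10: beq i10 tail

ISSUED = 5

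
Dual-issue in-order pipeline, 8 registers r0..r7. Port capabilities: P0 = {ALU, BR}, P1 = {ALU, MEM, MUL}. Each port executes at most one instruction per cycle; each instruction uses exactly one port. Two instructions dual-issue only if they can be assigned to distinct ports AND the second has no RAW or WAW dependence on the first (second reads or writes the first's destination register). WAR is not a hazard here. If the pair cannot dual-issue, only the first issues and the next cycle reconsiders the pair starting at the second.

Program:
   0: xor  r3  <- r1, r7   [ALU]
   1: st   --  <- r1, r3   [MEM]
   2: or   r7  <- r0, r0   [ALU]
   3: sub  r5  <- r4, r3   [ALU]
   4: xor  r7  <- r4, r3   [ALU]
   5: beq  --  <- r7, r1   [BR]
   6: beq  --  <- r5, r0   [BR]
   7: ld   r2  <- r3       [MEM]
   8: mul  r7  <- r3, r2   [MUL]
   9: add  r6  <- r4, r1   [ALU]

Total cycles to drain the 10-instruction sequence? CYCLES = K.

t=0 i0:xor ; RAW r3
t=1 i1&i2:st or ; pair
t=2 i3&i4:sub xor ; pair
t=3 i5:beq ; no-port BR/BR
t=4 i6&i7:beq ld ; pair
t=5 i8&i9:mul add ; pair

CYCLES = 6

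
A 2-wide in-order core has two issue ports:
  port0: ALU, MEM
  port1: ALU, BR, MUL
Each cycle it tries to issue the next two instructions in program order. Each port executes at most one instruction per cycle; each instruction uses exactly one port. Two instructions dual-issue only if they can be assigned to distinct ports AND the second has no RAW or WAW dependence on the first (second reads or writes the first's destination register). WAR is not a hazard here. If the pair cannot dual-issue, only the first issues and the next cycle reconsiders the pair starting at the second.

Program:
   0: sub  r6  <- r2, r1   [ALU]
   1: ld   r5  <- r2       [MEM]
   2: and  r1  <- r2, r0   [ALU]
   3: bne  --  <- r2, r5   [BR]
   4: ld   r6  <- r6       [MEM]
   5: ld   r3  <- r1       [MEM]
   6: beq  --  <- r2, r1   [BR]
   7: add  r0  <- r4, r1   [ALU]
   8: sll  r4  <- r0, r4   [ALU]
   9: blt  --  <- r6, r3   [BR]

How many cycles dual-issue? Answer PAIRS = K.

0. sub.ALU ld.MEM @i0&i1  | 2-wide
1. and.ALU bne.BR @i2&i3  | 2-wide
2. ld.MEM @i4  | no-port MEM/MEM
3. ld.MEM beq.BR @i5&i6  | 2-wide
4. add.ALU @i7  | RAW r0
5. sll.ALU blt.BR @i8&i9  | 2-wide

PAIRS = 4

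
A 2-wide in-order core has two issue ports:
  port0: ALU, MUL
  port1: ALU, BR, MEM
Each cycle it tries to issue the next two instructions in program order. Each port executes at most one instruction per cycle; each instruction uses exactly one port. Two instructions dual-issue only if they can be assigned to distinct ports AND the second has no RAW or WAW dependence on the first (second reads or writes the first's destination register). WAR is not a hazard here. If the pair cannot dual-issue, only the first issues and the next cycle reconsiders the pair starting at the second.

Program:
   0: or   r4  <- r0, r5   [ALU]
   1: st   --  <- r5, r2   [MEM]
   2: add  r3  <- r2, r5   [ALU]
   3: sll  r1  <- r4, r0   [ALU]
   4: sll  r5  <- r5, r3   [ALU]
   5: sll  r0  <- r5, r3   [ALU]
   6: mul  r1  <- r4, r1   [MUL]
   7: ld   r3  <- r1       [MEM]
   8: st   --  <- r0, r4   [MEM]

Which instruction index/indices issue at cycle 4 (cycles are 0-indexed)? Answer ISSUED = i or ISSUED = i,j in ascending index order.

ISSUED = 7

  cy0 -> i0&i1 (or.ALU st.MEM) 2-wide
  cy1 -> i2&i3 (add.ALU sll.ALU) 2-wide
  cy2 -> i4 (sll.ALU) RAW r5
  cy3 -> i5&i6 (sll.ALU mul.MUL) 2-wide
  cy4 -> i7 (ld.MEM) no-port MEM/MEM
  cy5 -> i8 (st.MEM) tail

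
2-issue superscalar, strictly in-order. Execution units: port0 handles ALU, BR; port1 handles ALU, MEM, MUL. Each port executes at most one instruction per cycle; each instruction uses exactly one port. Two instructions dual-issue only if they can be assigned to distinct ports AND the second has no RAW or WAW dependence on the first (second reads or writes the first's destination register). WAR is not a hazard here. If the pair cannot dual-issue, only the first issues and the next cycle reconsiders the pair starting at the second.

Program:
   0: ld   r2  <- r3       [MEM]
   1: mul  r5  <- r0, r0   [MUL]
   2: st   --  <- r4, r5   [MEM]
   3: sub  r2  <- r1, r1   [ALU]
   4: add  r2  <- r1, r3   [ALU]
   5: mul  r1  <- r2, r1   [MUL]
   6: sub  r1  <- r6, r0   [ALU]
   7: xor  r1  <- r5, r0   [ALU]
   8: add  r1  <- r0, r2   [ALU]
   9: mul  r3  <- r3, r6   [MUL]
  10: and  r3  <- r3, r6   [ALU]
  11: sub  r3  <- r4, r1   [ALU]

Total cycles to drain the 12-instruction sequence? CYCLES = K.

CYCLES = 10

  cy0 -> i0 (ld.MEM) no-port MEM/MUL
  cy1 -> i1 (mul.MUL) no-port MUL/MEM
  cy2 -> i2+i3 (st.MEM/sub.ALU) dual
  cy3 -> i4 (add.ALU) RAW r2
  cy4 -> i5 (mul.MUL) WAW r1
  cy5 -> i6 (sub.ALU) WAW r1
  cy6 -> i7 (xor.ALU) WAW r1
  cy7 -> i8+i9 (add.ALU/mul.MUL) dual
  cy8 -> i10 (and.ALU) WAW r3
  cy9 -> i11 (sub.ALU) tail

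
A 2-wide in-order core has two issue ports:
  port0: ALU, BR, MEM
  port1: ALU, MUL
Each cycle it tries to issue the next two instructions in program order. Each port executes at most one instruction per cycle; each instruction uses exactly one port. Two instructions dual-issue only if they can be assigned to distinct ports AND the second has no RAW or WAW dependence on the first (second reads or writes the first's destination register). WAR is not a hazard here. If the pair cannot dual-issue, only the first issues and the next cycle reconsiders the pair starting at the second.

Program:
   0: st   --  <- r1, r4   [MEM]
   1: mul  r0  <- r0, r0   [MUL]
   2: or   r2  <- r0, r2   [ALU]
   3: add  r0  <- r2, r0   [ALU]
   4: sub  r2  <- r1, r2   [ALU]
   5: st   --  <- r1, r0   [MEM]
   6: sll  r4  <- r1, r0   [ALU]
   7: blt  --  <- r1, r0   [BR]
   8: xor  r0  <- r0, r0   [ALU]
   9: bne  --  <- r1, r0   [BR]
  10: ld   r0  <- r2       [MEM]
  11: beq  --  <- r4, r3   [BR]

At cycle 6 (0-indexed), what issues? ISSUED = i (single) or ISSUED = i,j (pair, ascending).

ISSUED = 10

t=0 i0&i1:st.MEM mul.MUL ; 2-wide
t=1 i2:or.ALU ; RAW r2
t=2 i3&i4:add.ALU sub.ALU ; 2-wide
t=3 i5&i6:st.MEM sll.ALU ; 2-wide
t=4 i7&i8:blt.BR xor.ALU ; 2-wide
t=5 i9:bne.BR ; no-port BR/MEM
t=6 i10:ld.MEM ; no-port MEM/BR
t=7 i11:beq.BR ; tail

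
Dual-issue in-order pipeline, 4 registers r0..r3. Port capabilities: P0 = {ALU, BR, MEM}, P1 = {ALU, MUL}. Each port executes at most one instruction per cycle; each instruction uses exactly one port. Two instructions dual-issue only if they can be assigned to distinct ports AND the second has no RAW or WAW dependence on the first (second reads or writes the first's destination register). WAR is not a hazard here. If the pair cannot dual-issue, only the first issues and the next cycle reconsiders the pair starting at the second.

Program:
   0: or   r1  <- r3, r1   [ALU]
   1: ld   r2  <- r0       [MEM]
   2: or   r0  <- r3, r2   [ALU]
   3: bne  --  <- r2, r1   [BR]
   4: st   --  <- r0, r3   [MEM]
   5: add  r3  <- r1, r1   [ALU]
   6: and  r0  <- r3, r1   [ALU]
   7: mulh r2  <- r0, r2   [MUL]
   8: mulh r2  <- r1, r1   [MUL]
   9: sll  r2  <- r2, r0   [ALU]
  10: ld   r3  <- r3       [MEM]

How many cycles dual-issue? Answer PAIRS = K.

PAIRS = 4

c0: i0+i1 or ld  pair
c1: i2+i3 or bne  pair
c2: i4+i5 st add  pair
c3: i6 and  RAW r0
c4: i7 mulh  no-port MUL/MUL
c5: i8 mulh  RAW+WAW r2
c6: i9+i10 sll ld  pair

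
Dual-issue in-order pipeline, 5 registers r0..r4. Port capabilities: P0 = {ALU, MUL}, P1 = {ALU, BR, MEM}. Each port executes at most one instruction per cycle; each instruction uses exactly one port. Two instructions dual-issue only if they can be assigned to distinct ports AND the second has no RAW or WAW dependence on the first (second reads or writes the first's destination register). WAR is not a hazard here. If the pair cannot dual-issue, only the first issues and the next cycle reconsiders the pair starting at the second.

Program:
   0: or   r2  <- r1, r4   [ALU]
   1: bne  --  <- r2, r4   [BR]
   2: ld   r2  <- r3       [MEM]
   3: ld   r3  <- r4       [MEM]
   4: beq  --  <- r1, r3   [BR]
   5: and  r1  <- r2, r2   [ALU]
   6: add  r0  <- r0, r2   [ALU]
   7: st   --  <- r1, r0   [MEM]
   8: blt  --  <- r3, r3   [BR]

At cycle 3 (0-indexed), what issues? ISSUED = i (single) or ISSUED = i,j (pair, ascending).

ISSUED = 3

  cy0 -> i0 (or.ALU) RAW r2
  cy1 -> i1 (bne.BR) no-port BR/MEM
  cy2 -> i2 (ld.MEM) no-port MEM/MEM
  cy3 -> i3 (ld.MEM) no-port MEM/BR
  cy4 -> i4/i5 (beq.BR;and.ALU) 2-wide
  cy5 -> i6 (add.ALU) RAW r0
  cy6 -> i7 (st.MEM) no-port MEM/BR
  cy7 -> i8 (blt.BR) tail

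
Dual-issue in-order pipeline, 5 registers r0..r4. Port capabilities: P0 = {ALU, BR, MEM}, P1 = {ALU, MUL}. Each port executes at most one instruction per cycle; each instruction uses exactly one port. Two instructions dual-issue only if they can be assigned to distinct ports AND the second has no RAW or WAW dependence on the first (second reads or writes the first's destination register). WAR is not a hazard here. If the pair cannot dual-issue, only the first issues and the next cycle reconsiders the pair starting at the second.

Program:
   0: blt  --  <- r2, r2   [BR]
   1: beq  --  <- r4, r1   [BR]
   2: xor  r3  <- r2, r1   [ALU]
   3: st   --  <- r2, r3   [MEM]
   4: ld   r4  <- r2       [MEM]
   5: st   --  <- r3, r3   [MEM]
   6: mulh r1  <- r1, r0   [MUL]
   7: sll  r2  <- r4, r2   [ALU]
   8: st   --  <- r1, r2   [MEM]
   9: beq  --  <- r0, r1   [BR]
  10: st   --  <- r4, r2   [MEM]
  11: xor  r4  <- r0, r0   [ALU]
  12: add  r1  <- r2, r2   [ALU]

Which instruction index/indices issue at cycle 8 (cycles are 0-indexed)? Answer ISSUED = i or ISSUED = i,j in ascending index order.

ISSUED = 10,11

  cy0 -> i0 (blt) no-port BR/BR
  cy1 -> i1+i2 (beq xor) dual
  cy2 -> i3 (st) no-port MEM/MEM
  cy3 -> i4 (ld) no-port MEM/MEM
  cy4 -> i5+i6 (st mulh) dual
  cy5 -> i7 (sll) RAW r2
  cy6 -> i8 (st) no-port MEM/BR
  cy7 -> i9 (beq) no-port BR/MEM
  cy8 -> i10+i11 (st xor) dual
  cy9 -> i12 (add) tail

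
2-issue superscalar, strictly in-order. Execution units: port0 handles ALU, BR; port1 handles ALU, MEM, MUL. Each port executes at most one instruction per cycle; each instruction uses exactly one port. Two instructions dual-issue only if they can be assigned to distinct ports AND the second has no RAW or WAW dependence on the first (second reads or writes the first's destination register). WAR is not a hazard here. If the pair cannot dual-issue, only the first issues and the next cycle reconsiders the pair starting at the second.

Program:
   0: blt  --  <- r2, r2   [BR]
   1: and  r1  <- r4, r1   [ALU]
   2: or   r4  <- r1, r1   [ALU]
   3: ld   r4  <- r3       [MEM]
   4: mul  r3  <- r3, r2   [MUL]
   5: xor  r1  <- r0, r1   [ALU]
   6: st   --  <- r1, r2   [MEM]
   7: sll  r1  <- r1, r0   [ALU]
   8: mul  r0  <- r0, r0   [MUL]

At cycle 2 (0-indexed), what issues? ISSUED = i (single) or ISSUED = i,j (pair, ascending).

[0] i0&i1  blt/and  -- pair
[1] i2  or  -- WAW r4
[2] i3  ld  -- no-port MEM/MUL
[3] i4&i5  mul/xor  -- pair
[4] i6&i7  st/sll  -- pair
[5] i8  mul  -- tail

ISSUED = 3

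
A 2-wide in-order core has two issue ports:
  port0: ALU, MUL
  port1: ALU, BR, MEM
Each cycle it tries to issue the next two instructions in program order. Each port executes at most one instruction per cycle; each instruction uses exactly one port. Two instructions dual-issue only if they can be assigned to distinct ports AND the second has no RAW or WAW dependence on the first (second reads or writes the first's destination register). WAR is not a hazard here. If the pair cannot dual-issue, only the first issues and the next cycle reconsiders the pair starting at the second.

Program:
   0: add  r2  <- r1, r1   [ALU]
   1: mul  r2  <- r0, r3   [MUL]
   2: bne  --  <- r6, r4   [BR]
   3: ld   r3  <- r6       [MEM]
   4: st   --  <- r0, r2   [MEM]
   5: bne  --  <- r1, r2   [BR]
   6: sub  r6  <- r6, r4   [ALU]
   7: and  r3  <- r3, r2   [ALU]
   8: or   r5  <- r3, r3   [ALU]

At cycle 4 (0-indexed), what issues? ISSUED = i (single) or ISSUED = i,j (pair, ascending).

  cy0 -> i0 (add.ALU) WAW r2
  cy1 -> i1+i2 (mul.MUL bne.BR) pair
  cy2 -> i3 (ld.MEM) no-port MEM/MEM
  cy3 -> i4 (st.MEM) no-port MEM/BR
  cy4 -> i5+i6 (bne.BR sub.ALU) pair
  cy5 -> i7 (and.ALU) RAW r3
  cy6 -> i8 (or.ALU) tail

ISSUED = 5,6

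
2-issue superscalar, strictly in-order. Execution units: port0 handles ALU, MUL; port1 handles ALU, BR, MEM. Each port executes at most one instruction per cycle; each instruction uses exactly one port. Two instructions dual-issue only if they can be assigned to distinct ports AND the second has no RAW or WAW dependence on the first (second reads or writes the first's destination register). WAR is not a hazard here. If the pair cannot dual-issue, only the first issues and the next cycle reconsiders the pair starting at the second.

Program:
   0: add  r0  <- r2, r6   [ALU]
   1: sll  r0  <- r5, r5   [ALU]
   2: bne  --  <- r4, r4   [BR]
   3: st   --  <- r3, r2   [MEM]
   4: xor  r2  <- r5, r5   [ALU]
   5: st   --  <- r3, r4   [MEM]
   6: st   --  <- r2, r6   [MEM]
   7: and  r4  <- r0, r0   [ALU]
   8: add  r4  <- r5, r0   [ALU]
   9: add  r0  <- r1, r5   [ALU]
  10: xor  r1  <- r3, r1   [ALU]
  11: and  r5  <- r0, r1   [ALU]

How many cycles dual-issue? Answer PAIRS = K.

t=0 i0:add ; WAW r0
t=1 i1&i2:sll;bne ; dual
t=2 i3&i4:st;xor ; dual
t=3 i5:st ; no-port MEM/MEM
t=4 i6&i7:st;and ; dual
t=5 i8&i9:add;add ; dual
t=6 i10:xor ; RAW r1
t=7 i11:and ; tail

PAIRS = 4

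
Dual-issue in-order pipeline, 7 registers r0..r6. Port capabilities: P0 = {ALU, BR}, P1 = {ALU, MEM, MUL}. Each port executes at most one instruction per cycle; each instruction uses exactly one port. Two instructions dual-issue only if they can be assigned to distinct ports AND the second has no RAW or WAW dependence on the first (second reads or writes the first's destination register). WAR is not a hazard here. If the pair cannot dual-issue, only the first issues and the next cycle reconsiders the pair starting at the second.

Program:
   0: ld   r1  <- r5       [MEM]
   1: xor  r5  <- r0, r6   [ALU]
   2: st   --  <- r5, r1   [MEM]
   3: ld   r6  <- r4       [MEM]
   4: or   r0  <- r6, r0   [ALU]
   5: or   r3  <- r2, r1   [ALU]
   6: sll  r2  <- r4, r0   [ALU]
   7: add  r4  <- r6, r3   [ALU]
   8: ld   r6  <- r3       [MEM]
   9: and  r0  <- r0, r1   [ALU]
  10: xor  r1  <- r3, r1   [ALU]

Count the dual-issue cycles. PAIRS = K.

  cy0 -> i0&i1 (ld.MEM/xor.ALU) dual
  cy1 -> i2 (st.MEM) no-port MEM/MEM
  cy2 -> i3 (ld.MEM) RAW r6
  cy3 -> i4&i5 (or.ALU/or.ALU) dual
  cy4 -> i6&i7 (sll.ALU/add.ALU) dual
  cy5 -> i8&i9 (ld.MEM/and.ALU) dual
  cy6 -> i10 (xor.ALU) tail

PAIRS = 4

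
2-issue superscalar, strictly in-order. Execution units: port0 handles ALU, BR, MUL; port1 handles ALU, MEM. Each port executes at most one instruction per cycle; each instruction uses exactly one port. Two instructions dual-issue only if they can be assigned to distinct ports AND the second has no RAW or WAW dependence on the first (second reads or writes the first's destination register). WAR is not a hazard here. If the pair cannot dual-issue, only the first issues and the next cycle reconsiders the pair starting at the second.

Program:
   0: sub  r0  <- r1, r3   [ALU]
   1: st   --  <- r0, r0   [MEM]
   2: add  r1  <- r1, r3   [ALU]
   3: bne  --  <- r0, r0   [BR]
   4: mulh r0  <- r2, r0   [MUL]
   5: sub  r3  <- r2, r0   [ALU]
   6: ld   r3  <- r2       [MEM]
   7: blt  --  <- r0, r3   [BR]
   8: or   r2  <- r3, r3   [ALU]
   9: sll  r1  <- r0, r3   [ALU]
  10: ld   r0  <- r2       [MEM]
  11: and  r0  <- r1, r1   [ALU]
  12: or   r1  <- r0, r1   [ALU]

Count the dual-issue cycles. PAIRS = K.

[0] i0  sub.ALU  -- RAW r0
[1] i1,i2  st.MEM add.ALU  -- pair
[2] i3  bne.BR  -- no-port BR/MUL
[3] i4  mulh.MUL  -- RAW r0
[4] i5  sub.ALU  -- WAW r3
[5] i6  ld.MEM  -- RAW r3
[6] i7,i8  blt.BR or.ALU  -- pair
[7] i9,i10  sll.ALU ld.MEM  -- pair
[8] i11  and.ALU  -- RAW r0
[9] i12  or.ALU  -- tail

PAIRS = 3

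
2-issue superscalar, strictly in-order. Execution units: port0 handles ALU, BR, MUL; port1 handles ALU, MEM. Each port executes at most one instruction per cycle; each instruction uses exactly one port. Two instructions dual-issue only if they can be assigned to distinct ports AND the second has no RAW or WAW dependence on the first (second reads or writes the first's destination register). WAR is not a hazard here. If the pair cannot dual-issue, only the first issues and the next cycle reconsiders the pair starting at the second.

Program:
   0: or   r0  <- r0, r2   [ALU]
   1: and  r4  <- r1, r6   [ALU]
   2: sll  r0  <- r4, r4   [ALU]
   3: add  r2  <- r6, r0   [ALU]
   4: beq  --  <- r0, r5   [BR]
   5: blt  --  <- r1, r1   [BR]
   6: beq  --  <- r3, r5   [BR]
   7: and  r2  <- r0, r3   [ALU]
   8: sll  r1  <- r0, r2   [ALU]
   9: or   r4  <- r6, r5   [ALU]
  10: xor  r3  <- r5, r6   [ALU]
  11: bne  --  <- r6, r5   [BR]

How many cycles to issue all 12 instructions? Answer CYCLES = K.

[0] i0+i1  or.ALU and.ALU  -- dual
[1] i2  sll.ALU  -- RAW r0
[2] i3+i4  add.ALU beq.BR  -- dual
[3] i5  blt.BR  -- no-port BR/BR
[4] i6+i7  beq.BR and.ALU  -- dual
[5] i8+i9  sll.ALU or.ALU  -- dual
[6] i10+i11  xor.ALU bne.BR  -- dual

CYCLES = 7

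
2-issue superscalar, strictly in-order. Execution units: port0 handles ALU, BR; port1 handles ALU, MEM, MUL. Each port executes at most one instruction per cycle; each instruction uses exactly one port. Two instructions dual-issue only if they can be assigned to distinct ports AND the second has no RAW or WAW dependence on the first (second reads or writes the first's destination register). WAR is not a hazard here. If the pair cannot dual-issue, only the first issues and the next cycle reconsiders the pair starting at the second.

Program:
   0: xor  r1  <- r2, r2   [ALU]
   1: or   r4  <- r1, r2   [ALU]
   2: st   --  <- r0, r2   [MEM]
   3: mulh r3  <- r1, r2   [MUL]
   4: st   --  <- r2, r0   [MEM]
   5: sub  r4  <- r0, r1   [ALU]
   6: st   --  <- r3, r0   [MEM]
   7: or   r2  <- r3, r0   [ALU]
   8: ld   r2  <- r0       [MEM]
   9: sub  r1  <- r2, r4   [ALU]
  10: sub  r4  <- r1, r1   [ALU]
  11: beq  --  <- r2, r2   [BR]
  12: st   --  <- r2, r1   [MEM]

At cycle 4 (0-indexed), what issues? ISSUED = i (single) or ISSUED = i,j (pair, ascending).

  cy0 -> i0 (xor) RAW r1
  cy1 -> i1/i2 (or;st) 2-wide
  cy2 -> i3 (mulh) no-port MUL/MEM
  cy3 -> i4/i5 (st;sub) 2-wide
  cy4 -> i6/i7 (st;or) 2-wide
  cy5 -> i8 (ld) RAW r2
  cy6 -> i9 (sub) RAW r1
  cy7 -> i10/i11 (sub;beq) 2-wide
  cy8 -> i12 (st) tail

ISSUED = 6,7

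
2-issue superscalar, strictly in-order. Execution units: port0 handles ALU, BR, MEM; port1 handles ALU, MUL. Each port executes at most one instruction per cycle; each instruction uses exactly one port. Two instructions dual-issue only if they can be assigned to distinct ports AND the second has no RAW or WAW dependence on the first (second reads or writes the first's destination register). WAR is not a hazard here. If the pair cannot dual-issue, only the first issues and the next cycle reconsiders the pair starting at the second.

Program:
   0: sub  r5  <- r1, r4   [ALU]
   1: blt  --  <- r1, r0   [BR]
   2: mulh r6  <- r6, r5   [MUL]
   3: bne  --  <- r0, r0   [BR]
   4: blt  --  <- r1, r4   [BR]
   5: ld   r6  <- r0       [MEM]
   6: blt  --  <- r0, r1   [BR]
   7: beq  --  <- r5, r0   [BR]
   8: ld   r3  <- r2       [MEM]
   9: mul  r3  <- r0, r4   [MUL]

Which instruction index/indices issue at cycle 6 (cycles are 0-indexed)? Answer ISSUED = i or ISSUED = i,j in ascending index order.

  cy0 -> i0/i1 (sub.ALU;blt.BR) pair
  cy1 -> i2/i3 (mulh.MUL;bne.BR) pair
  cy2 -> i4 (blt.BR) no-port BR/MEM
  cy3 -> i5 (ld.MEM) no-port MEM/BR
  cy4 -> i6 (blt.BR) no-port BR/BR
  cy5 -> i7 (beq.BR) no-port BR/MEM
  cy6 -> i8 (ld.MEM) WAW r3
  cy7 -> i9 (mul.MUL) tail

ISSUED = 8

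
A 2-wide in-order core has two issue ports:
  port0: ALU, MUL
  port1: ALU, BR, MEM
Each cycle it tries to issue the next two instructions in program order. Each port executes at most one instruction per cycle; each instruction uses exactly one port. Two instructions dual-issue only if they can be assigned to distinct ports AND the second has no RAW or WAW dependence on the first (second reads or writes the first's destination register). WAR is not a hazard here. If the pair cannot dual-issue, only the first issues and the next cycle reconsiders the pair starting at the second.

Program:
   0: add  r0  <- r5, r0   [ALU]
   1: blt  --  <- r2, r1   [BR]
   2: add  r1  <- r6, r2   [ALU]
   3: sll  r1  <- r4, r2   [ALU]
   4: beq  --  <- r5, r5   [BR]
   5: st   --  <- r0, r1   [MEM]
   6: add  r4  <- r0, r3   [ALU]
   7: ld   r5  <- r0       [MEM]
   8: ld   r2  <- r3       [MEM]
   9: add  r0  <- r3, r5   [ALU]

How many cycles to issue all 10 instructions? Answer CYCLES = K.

CYCLES = 6

c0: i0+i1 add.ALU blt.BR  2-wide
c1: i2 add.ALU  WAW r1
c2: i3+i4 sll.ALU beq.BR  2-wide
c3: i5+i6 st.MEM add.ALU  2-wide
c4: i7 ld.MEM  no-port MEM/MEM
c5: i8+i9 ld.MEM add.ALU  2-wide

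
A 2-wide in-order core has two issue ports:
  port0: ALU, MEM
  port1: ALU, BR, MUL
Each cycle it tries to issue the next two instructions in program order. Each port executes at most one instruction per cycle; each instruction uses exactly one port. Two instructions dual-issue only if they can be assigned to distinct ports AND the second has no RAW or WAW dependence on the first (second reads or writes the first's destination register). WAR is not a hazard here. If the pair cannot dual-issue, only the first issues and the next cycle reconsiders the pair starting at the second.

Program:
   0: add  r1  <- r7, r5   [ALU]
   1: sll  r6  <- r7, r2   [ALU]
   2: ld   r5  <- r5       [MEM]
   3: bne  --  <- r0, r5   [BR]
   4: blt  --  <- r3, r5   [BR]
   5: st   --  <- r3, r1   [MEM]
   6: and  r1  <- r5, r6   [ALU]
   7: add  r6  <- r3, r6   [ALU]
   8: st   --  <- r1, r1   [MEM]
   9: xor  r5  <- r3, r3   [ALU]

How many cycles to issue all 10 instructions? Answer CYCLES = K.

[0] i0+i1  add.ALU sll.ALU  -- pair
[1] i2  ld.MEM  -- RAW r5
[2] i3  bne.BR  -- no-port BR/BR
[3] i4+i5  blt.BR st.MEM  -- pair
[4] i6+i7  and.ALU add.ALU  -- pair
[5] i8+i9  st.MEM xor.ALU  -- pair

CYCLES = 6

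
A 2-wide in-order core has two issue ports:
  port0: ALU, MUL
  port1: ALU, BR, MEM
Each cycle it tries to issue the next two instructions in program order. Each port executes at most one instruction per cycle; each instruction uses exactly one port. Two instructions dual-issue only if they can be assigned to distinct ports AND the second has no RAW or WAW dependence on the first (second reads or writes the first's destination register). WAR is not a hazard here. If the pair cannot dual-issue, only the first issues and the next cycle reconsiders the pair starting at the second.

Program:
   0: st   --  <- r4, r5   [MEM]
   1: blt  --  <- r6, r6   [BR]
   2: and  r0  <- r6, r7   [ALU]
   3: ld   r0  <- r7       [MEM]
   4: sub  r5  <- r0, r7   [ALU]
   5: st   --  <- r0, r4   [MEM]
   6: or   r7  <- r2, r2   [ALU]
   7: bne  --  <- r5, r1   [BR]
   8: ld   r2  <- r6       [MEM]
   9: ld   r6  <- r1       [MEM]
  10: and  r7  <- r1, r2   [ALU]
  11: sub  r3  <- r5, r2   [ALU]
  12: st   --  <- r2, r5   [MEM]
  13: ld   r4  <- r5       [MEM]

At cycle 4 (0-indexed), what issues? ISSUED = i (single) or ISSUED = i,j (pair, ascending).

t=0 i0:st.MEM ; no-port MEM/BR
t=1 i1&i2:blt.BR+and.ALU ; dual
t=2 i3:ld.MEM ; RAW r0
t=3 i4&i5:sub.ALU+st.MEM ; dual
t=4 i6&i7:or.ALU+bne.BR ; dual
t=5 i8:ld.MEM ; no-port MEM/MEM
t=6 i9&i10:ld.MEM+and.ALU ; dual
t=7 i11&i12:sub.ALU+st.MEM ; dual
t=8 i13:ld.MEM ; tail

ISSUED = 6,7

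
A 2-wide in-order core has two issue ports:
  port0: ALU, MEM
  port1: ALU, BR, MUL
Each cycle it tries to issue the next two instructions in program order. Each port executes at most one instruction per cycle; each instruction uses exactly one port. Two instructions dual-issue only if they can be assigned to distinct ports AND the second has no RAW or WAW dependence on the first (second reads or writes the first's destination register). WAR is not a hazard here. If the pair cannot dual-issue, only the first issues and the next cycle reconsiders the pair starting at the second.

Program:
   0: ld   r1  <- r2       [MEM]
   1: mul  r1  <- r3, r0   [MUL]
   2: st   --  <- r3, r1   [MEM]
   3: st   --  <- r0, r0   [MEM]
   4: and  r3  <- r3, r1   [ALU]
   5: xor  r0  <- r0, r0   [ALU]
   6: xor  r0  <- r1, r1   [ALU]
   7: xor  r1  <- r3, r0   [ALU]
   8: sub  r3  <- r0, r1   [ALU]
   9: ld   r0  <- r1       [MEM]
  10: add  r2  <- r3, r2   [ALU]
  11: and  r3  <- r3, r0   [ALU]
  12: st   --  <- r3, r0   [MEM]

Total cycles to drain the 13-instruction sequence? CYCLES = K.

  cy0 -> i0 (ld) WAW r1
  cy1 -> i1 (mul) RAW r1
  cy2 -> i2 (st) no-port MEM/MEM
  cy3 -> i3/i4 (st and) 2-wide
  cy4 -> i5 (xor) WAW r0
  cy5 -> i6 (xor) RAW r0
  cy6 -> i7 (xor) RAW r1
  cy7 -> i8/i9 (sub ld) 2-wide
  cy8 -> i10/i11 (add and) 2-wide
  cy9 -> i12 (st) tail

CYCLES = 10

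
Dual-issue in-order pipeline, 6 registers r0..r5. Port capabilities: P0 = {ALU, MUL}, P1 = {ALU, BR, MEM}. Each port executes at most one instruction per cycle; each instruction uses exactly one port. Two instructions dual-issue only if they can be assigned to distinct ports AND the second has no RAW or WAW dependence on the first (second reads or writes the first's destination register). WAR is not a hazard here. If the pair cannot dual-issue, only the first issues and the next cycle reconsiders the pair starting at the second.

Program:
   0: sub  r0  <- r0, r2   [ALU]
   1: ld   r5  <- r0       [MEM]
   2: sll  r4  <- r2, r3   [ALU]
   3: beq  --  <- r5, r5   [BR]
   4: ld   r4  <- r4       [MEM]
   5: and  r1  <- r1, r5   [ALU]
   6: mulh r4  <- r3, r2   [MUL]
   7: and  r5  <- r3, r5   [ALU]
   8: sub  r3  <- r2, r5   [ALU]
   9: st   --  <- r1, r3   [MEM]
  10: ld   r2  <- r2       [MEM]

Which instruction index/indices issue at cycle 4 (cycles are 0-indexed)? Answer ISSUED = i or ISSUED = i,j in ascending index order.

0. sub.ALU @i0  | RAW r0
1. ld.MEM/sll.ALU @i1,i2  | 2-wide
2. beq.BR @i3  | no-port BR/MEM
3. ld.MEM/and.ALU @i4,i5  | 2-wide
4. mulh.MUL/and.ALU @i6,i7  | 2-wide
5. sub.ALU @i8  | RAW r3
6. st.MEM @i9  | no-port MEM/MEM
7. ld.MEM @i10  | tail

ISSUED = 6,7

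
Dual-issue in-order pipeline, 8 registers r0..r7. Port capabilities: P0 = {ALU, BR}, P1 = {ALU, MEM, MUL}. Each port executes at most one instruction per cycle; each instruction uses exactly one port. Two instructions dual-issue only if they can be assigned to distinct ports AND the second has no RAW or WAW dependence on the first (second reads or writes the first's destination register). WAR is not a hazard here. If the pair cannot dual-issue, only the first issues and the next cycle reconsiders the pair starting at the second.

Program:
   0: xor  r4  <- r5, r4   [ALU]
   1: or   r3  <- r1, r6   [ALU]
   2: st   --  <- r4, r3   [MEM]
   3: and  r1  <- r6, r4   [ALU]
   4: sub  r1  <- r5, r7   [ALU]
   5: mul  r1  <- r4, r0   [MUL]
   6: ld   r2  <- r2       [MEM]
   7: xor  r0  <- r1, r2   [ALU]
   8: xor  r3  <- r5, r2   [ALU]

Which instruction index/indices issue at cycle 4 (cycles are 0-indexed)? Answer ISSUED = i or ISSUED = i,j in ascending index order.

  cy0 -> i0+i1 (xor+or) pair
  cy1 -> i2+i3 (st+and) pair
  cy2 -> i4 (sub) WAW r1
  cy3 -> i5 (mul) no-port MUL/MEM
  cy4 -> i6 (ld) RAW r2
  cy5 -> i7+i8 (xor+xor) pair

ISSUED = 6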